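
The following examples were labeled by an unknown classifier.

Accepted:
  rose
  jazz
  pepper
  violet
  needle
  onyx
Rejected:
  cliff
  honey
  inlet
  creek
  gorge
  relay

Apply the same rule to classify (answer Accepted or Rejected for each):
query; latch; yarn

Rejected, Rejected, Accepted

The rule appears to be: even length.
Rejected: query, since length 5.
Rejected: latch, since length 5.
Accepted: yarn, since length 4.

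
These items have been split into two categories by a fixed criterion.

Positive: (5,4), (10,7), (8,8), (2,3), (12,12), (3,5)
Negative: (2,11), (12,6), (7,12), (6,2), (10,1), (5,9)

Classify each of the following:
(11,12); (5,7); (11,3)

The rule appears to be: |first − second| ≤ 3.
(11,12): |11−12| = 1 — has this property, so Positive. (5,7): |5−7| = 2 — has this property, so Positive. (11,3): |11−3| = 8 — fails this test, so Negative.

Positive, Positive, Negative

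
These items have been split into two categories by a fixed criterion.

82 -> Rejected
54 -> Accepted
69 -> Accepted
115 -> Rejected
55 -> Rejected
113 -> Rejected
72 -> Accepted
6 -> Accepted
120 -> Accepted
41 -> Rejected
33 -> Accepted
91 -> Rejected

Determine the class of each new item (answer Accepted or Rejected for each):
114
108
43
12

One predicate separates the groups cleanly: multiple of 3.
114 → 114 = 3·38 → Accepted.
108 → 108 = 3·36 → Accepted.
43 → 43 = 3·14 + 1 → Rejected.
12 → 12 = 3·4 → Accepted.

Accepted, Accepted, Rejected, Accepted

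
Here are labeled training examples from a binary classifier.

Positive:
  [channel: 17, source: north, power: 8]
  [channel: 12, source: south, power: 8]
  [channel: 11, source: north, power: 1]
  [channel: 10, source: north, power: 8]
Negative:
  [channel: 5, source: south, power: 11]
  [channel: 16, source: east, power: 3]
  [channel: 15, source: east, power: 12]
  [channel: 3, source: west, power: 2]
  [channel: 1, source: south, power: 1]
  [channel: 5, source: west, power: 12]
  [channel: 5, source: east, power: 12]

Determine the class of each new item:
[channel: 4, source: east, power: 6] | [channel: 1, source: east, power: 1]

The classifier is using: source is north OR power = 8.
[channel: 4, source: east, power: 6]: source is east, power = 6, does not satisfy this → Negative.
[channel: 1, source: east, power: 1]: source is east, power = 1, does not satisfy this → Negative.

Negative, Negative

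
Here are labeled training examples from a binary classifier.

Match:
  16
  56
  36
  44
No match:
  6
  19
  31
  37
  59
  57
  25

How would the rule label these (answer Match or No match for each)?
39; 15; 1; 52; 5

No match, No match, No match, Match, No match

The rule appears to be: multiple of 4.
39: 39 = 4·9 + 3 — doesn't qualify, so No match. 15: 15 = 4·3 + 3 — doesn't qualify, so No match. 1: 1 = 4·0 + 1 — doesn't qualify, so No match. 52: 52 = 4·13 — matches, so Match. 5: 5 = 4·1 + 1 — doesn't qualify, so No match.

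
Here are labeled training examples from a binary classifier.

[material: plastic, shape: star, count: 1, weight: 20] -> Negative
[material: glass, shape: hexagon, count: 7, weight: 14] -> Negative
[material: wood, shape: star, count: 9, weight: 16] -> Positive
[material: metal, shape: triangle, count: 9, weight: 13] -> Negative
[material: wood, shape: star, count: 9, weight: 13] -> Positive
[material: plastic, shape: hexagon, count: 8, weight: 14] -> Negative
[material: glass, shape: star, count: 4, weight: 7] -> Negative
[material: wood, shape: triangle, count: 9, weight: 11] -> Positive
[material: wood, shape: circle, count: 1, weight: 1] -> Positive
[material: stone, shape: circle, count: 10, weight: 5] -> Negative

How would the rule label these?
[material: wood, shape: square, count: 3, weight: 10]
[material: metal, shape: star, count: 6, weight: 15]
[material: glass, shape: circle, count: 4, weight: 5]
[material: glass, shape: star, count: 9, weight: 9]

Positive, Negative, Negative, Negative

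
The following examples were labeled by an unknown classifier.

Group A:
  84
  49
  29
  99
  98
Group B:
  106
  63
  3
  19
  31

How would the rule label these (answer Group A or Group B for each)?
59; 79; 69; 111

Group A, Group A, Group A, Group B

All 'Group A' examples share one property — digit sum ≥ 11 — and every 'Group B' example lacks it.
59 → digit sum 5+9 = 14 → Group A.
79 → digit sum 7+9 = 16 → Group A.
69 → digit sum 6+9 = 15 → Group A.
111 → digit sum 1+1+1 = 3 → Group B.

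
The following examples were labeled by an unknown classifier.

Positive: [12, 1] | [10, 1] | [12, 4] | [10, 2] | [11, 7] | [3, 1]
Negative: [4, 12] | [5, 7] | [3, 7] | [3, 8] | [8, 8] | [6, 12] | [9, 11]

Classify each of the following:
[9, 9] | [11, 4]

Comparing the two groups points to one rule — first > second.
[9, 9]: Negative (9 = 9).
[11, 4]: Positive (11 > 4).

Negative, Positive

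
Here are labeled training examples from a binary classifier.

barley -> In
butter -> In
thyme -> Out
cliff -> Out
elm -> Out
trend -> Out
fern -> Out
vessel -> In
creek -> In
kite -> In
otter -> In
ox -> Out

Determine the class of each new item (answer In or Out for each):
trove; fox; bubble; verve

A rule that fits every label: has ≥ 2 vowels — true of each 'In' example, false of each 'Out' one.
trove: 2 vowels, meets the rule → In.
fox: 1 vowel, fails the rule → Out.
bubble: 2 vowels, meets the rule → In.
verve: 2 vowels, meets the rule → In.

In, Out, In, In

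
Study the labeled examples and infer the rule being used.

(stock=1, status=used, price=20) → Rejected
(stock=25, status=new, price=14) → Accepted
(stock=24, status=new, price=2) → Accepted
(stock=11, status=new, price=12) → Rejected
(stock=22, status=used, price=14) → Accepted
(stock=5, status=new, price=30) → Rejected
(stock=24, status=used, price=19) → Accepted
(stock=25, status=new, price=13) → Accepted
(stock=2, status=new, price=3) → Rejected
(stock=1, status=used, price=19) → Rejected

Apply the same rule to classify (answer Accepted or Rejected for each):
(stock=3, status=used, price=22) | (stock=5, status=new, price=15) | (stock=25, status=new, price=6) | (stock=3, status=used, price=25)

The distinguishing property — stock ≥ 22 — holds for all the 'Accepted' cases and none of the 'Rejected' cases.
(stock=3, status=used, price=22) → stock = 3 → Rejected.
(stock=5, status=new, price=15) → stock = 5 → Rejected.
(stock=25, status=new, price=6) → stock = 25 → Accepted.
(stock=3, status=used, price=25) → stock = 3 → Rejected.

Rejected, Rejected, Accepted, Rejected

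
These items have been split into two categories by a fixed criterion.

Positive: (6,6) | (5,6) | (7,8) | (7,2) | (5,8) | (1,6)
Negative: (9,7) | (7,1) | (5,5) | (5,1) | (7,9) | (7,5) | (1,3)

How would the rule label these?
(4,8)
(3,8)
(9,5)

Rule: second is even. This holds for each 'Positive' example and fails for each 'Negative' one.

Positive, Positive, Negative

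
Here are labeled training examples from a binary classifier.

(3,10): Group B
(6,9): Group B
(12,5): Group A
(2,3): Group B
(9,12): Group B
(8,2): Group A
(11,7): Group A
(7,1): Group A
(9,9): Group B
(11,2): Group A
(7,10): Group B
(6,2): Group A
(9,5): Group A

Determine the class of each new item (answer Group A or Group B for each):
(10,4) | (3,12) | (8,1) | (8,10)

Group A, Group B, Group A, Group B

Rule: first > second. This holds for each 'Group A' example and fails for each 'Group B' one.
(10,4): 10 > 4 — satisfies this, so Group A.
(3,12): 3 < 12 — does not fit, so Group B.
(8,1): 8 > 1 — satisfies this, so Group A.
(8,10): 8 < 10 — does not fit, so Group B.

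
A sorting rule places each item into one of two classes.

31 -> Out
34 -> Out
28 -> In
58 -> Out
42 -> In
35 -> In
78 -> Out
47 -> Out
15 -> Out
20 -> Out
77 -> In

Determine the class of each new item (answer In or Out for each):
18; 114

Out, Out

Looking at the examples, the only property every 'In' case has and every 'Out' case lacks is: multiple of 7.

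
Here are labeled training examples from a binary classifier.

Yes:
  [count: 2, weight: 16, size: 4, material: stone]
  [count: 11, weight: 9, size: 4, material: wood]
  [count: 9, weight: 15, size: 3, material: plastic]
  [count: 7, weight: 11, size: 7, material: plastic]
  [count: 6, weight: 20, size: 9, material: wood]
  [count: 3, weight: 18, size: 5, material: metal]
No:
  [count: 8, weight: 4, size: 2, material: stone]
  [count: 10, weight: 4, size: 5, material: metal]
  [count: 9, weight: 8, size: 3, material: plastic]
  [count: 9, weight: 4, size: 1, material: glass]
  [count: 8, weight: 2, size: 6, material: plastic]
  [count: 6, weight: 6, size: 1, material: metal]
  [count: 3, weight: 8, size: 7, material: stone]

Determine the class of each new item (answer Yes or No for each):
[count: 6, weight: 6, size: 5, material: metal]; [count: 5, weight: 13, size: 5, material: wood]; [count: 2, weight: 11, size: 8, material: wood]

No, Yes, Yes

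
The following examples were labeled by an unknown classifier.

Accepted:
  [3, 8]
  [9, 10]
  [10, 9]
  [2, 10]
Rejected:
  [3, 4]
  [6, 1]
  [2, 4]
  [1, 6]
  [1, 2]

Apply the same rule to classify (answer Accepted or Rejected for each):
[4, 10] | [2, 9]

Accepted, Accepted

The distinguishing property — sum ≥ 11 — holds for all the 'Accepted' cases and none of the 'Rejected' cases.
[4, 10] → 4+10 = 14 → Accepted.
[2, 9] → 2+9 = 11 → Accepted.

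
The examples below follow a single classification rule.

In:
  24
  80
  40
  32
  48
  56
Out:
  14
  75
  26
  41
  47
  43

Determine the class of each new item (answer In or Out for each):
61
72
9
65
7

Out, In, Out, Out, Out

The classifier is using: multiple of 4.
61 — 61 = 4·15 + 1, hence Out. 72 — 72 = 4·18, hence In. 9 — 9 = 4·2 + 1, hence Out. 65 — 65 = 4·16 + 1, hence Out. 7 — 7 = 4·1 + 3, hence Out.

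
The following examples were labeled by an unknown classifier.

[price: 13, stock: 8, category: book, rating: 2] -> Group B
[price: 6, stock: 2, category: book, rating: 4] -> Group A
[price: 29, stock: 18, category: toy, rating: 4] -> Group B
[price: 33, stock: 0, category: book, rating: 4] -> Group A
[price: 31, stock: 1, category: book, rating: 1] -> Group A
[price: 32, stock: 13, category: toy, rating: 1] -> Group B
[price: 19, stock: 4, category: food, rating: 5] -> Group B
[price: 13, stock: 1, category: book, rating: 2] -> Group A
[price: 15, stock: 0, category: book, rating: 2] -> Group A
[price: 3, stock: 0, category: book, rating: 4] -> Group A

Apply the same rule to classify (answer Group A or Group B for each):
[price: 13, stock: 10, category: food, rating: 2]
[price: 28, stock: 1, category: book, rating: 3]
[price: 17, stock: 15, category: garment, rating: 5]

Group B, Group A, Group B

Rule: stock ≤ 2. This holds for each 'Group A' example and fails for each 'Group B' one.
[price: 13, stock: 10, category: food, rating: 2]: stock = 10, doesn't qualify → Group B. [price: 28, stock: 1, category: book, rating: 3]: stock = 1, checks out → Group A. [price: 17, stock: 15, category: garment, rating: 5]: stock = 15, doesn't qualify → Group B.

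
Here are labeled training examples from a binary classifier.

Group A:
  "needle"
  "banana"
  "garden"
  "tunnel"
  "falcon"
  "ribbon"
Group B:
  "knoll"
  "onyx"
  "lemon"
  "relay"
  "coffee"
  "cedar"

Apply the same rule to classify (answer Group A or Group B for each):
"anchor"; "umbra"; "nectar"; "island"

Group A, Group B, Group A, Group A

The common property of the 'Group A' items is: length 6 AND contains 'n'. No 'Group B' item has it.
"anchor": Group A (length 6, has 'n').
"umbra": Group B (length 5, no 'n').
"nectar": Group A (length 6, has 'n').
"island": Group A (length 6, has 'n').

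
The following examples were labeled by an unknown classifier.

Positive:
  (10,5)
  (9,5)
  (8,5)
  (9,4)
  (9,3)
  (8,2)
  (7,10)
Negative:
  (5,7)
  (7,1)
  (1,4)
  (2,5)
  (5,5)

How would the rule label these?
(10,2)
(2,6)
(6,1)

Positive, Negative, Negative

The classifier is using: max ≥ 8.
(10,2) — max 10, hence Positive. (2,6) — max 6, hence Negative. (6,1) — max 6, hence Negative.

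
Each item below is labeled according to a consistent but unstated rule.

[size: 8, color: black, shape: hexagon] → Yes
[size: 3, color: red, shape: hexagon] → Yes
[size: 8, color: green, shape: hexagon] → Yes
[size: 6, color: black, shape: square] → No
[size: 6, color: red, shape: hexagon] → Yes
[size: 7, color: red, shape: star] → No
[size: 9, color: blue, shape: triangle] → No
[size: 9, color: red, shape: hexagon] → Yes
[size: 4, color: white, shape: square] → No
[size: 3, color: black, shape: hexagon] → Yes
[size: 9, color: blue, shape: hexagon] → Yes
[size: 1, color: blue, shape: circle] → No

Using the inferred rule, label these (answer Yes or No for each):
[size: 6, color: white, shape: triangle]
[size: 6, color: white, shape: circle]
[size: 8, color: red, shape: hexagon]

No, No, Yes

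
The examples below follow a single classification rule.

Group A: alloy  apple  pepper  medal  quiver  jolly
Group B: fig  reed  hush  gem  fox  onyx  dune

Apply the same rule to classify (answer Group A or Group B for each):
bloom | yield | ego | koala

Group A, Group A, Group B, Group A

The classifier is using: length ≥ 5.
bloom: length 5 — checks out, so Group A.
yield: length 5 — checks out, so Group A.
ego: length 3 — does not satisfy this, so Group B.
koala: length 5 — checks out, so Group A.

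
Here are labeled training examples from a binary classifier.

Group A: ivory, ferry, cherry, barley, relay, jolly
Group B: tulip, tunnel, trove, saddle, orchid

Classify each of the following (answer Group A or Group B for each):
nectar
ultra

The common property of the 'Group A' items is: contains 'y'. No 'Group B' item has it.

Group B, Group B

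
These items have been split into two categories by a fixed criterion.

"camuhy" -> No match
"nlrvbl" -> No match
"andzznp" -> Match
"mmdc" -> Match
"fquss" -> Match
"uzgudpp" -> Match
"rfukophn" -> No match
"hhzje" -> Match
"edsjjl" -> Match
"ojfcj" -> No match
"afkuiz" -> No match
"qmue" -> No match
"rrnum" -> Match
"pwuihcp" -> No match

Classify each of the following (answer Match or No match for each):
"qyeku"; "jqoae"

Rule: has a double letter. This holds for each 'Match' example and fails for each 'No match' one.
"qyeku": no doubled letter, fails this test → No match.
"jqoae": no doubled letter, fails this test → No match.

No match, No match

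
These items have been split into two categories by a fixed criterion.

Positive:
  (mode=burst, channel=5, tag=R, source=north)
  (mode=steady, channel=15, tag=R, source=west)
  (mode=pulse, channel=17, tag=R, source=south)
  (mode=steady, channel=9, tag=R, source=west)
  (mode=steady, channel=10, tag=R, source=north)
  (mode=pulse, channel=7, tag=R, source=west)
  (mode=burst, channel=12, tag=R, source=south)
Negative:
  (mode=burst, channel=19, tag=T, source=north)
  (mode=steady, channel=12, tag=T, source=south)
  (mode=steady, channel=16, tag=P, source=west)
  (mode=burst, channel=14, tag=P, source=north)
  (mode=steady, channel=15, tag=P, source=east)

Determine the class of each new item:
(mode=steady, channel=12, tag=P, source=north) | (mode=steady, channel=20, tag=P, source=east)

Negative, Negative

The distinguishing property — tag is R — holds for all the 'Positive' cases and none of the 'Negative' cases.
(mode=steady, channel=12, tag=P, source=north): tag is P — fails this test, so Negative.
(mode=steady, channel=20, tag=P, source=east): tag is P — fails this test, so Negative.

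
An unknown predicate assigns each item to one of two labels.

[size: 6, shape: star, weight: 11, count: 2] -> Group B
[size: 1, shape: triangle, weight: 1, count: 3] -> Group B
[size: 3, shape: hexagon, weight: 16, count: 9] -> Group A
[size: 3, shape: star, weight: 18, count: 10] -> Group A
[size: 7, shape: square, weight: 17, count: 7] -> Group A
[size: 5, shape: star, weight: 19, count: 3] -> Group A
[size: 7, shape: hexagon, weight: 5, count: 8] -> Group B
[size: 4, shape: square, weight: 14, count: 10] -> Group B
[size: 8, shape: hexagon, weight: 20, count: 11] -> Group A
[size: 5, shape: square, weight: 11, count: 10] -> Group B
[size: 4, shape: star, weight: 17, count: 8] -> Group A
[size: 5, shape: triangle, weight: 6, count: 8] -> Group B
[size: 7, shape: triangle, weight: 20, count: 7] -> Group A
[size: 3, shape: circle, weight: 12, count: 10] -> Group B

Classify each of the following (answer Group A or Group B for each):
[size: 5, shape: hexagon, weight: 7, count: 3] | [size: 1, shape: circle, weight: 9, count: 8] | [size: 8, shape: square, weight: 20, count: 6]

Group B, Group B, Group A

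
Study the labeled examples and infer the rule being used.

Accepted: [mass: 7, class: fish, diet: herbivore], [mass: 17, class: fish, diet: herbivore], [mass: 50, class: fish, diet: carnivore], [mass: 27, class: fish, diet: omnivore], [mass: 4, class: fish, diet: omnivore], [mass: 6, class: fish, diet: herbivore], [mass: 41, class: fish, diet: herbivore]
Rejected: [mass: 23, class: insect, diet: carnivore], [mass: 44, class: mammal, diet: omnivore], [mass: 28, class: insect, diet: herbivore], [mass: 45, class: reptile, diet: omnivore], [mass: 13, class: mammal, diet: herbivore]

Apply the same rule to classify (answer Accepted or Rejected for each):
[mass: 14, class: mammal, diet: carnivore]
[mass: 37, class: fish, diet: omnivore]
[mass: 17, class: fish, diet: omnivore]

Rejected, Accepted, Accepted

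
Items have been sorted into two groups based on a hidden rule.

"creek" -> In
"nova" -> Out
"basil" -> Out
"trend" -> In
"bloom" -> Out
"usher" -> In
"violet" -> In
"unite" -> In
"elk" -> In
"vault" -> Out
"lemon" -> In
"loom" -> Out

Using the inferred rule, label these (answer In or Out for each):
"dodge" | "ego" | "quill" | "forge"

In, In, Out, In

Checking candidate rules against both groups, what survives is: contains 'e'.
In: "dodge", since has 'e'.
In: "ego", since has 'e'.
Out: "quill", since no 'e'.
In: "forge", since has 'e'.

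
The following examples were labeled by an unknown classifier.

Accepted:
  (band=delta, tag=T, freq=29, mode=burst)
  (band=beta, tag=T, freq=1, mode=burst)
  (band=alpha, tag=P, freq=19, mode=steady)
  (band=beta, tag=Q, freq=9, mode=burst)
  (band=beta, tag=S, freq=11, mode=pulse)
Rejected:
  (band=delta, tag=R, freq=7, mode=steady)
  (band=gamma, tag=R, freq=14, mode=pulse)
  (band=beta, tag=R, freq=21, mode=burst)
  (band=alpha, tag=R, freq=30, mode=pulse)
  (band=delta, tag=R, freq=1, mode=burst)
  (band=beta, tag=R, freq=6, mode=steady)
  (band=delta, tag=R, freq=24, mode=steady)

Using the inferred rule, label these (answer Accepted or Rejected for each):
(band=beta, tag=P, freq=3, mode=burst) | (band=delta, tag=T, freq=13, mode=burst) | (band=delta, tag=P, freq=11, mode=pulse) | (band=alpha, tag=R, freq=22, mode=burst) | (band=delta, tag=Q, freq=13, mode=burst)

One predicate separates the groups cleanly: tag is not R.
Accepted: (band=beta, tag=P, freq=3, mode=burst), since tag is P.
Accepted: (band=delta, tag=T, freq=13, mode=burst), since tag is T.
Accepted: (band=delta, tag=P, freq=11, mode=pulse), since tag is P.
Rejected: (band=alpha, tag=R, freq=22, mode=burst), since tag is R.
Accepted: (band=delta, tag=Q, freq=13, mode=burst), since tag is Q.

Accepted, Accepted, Accepted, Rejected, Accepted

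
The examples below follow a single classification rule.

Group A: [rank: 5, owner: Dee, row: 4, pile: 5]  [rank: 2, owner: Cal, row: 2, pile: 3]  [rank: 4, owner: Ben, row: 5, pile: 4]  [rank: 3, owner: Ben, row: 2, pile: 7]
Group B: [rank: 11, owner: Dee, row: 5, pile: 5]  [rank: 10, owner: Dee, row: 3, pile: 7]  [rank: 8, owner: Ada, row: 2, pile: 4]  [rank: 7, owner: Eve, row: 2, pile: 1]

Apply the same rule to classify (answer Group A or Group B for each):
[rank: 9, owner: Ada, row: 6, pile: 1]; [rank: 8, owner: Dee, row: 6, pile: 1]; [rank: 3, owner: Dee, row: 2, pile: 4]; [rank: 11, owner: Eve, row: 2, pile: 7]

A rule that fits every label: rank ≤ 5 — true of each 'Group A' example, false of each 'Group B' one.
[rank: 9, owner: Ada, row: 6, pile: 1] → rank = 9 → Group B. [rank: 8, owner: Dee, row: 6, pile: 1] → rank = 8 → Group B. [rank: 3, owner: Dee, row: 2, pile: 4] → rank = 3 → Group A. [rank: 11, owner: Eve, row: 2, pile: 7] → rank = 11 → Group B.

Group B, Group B, Group A, Group B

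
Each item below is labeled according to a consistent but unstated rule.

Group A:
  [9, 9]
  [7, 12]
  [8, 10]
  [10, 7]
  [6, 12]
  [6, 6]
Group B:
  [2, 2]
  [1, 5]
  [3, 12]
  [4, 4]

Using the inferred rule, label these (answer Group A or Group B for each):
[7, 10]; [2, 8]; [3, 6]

Group A, Group B, Group B

The pattern is that an item is 'Group A' exactly when: first ≥ 5.
Group A: [7, 10], since first 7. Group B: [2, 8], since first 2. Group B: [3, 6], since first 3.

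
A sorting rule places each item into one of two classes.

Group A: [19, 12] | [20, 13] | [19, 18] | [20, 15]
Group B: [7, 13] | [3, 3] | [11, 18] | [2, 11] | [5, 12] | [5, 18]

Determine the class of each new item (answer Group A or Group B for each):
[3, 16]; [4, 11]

Group B, Group B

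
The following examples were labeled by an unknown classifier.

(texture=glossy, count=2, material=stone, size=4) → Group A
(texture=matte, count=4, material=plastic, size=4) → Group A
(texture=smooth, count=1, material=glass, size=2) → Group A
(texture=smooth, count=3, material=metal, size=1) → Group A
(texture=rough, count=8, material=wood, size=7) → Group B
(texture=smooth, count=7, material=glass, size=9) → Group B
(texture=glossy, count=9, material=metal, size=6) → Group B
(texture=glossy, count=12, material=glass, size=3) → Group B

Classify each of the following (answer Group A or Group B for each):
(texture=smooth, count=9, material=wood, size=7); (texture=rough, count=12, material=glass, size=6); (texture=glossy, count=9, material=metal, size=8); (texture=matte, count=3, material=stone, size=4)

All 'Group A' examples share one property — count ≤ 4 — and every 'Group B' example lacks it.

Group B, Group B, Group B, Group A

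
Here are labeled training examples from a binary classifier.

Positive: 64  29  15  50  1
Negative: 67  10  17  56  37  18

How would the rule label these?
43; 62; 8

Positive, Negative, Positive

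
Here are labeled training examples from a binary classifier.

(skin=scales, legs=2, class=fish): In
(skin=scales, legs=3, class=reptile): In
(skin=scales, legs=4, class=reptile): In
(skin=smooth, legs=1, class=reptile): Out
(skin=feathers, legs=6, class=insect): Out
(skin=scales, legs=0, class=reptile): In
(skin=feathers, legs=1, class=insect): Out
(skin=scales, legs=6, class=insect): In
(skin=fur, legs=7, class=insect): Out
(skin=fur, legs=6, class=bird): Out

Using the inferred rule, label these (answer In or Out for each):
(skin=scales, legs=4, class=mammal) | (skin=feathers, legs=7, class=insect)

In, Out

'In' ⟺ skin is scales.
(skin=scales, legs=4, class=mammal) — skin is scales, hence In.
(skin=feathers, legs=7, class=insect) — skin is feathers, hence Out.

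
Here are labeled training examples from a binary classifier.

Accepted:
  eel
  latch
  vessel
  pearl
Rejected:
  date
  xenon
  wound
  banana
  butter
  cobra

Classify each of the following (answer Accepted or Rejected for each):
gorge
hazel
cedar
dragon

The rule appears to be: contains 'l'.
Rejected: gorge, since no 'l'. Accepted: hazel, since has 'l'. Rejected: cedar, since no 'l'. Rejected: dragon, since no 'l'.

Rejected, Accepted, Rejected, Rejected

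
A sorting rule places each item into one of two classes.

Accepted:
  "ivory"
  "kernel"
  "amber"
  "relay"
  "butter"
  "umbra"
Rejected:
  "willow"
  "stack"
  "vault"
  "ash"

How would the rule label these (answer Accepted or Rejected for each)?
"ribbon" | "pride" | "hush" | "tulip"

'Accepted' ⟺ contains 'r'.

Accepted, Accepted, Rejected, Rejected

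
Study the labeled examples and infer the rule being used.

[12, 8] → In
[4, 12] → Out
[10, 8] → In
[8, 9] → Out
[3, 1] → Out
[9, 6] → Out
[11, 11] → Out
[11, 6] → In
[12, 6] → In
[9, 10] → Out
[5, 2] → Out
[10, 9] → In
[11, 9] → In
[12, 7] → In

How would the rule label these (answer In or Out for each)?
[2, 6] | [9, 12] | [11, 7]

All 'In' examples share one property — first > second AND sum ≥ 16 — and every 'Out' example lacks it.

Out, Out, In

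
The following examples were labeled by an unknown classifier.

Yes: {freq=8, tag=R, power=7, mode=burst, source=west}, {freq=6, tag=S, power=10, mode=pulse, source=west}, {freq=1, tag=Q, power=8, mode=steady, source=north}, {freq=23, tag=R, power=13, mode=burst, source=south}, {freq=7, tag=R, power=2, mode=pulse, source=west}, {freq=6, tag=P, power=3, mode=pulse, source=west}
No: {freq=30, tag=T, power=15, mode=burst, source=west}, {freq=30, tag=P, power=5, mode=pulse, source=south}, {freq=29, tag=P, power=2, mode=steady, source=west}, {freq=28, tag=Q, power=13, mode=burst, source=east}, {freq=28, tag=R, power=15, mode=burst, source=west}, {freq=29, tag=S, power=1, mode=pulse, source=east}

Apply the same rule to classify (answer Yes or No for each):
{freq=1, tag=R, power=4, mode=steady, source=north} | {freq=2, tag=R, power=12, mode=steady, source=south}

Yes, Yes

The distinguishing property — freq ≤ 23 — holds for all the 'Yes' cases and none of the 'No' cases.
{freq=1, tag=R, power=4, mode=steady, source=north} — freq = 1, hence Yes. {freq=2, tag=R, power=12, mode=steady, source=south} — freq = 2, hence Yes.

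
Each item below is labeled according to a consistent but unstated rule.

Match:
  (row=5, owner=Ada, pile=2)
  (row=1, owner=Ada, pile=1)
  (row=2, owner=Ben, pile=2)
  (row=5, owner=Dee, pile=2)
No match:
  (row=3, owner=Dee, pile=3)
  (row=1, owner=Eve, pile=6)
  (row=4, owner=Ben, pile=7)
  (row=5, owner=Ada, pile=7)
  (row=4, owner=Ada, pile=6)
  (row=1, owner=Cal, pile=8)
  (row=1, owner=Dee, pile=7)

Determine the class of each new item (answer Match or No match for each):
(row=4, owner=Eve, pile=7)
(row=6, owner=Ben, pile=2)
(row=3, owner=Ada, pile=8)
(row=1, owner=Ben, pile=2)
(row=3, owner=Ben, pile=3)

No match, Match, No match, Match, No match

Every 'Match' example satisfies: pile ≤ 2. None of the 'No match' examples do.
(row=4, owner=Eve, pile=7) → pile = 7 → No match. (row=6, owner=Ben, pile=2) → pile = 2 → Match. (row=3, owner=Ada, pile=8) → pile = 8 → No match. (row=1, owner=Ben, pile=2) → pile = 2 → Match. (row=3, owner=Ben, pile=3) → pile = 3 → No match.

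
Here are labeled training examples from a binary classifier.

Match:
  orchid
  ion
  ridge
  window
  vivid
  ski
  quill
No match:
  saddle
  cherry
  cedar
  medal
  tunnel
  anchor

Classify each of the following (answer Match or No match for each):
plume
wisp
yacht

No match, Match, No match

Rule: contains 'i'. This holds for each 'Match' example and fails for each 'No match' one.
plume → no 'i' → No match. wisp → has 'i' → Match. yacht → no 'i' → No match.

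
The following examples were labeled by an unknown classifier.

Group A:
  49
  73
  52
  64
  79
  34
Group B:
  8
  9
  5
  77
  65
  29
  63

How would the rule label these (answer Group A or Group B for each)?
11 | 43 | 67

Group B, Group A, Group A

Comparing the two groups points to one rule — ≡ 1 (mod 3).
11: Group B (11 mod 3 = 2).
43: Group A (43 mod 3 = 1).
67: Group A (67 mod 3 = 1).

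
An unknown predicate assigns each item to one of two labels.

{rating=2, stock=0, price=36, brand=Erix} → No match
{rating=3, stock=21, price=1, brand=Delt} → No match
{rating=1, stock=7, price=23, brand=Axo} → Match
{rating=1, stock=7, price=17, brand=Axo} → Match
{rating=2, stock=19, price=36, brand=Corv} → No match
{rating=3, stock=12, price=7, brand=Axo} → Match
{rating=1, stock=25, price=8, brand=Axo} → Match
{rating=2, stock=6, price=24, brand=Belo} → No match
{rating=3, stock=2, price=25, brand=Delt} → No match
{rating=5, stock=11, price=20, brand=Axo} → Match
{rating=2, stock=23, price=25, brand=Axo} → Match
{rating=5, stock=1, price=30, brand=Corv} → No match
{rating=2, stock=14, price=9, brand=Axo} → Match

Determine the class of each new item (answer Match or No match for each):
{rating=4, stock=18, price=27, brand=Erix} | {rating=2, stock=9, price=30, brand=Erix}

A rule that fits every label: brand is Axo — true of each 'Match' example, false of each 'No match' one.
{rating=4, stock=18, price=27, brand=Erix}: No match (brand is Erix).
{rating=2, stock=9, price=30, brand=Erix}: No match (brand is Erix).

No match, No match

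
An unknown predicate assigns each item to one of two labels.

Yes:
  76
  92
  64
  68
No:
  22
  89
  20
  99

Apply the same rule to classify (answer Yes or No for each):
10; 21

The pattern is that an item is 'Yes' exactly when: even AND at least 64.
10: No (10 is even, 10 < 64).
21: No (21 is odd, 21 < 64).

No, No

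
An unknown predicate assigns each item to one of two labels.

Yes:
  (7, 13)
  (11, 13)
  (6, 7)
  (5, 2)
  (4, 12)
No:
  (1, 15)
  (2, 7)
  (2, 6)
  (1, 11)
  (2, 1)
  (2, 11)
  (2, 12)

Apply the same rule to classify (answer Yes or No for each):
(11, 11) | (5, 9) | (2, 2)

Yes, Yes, No

The distinguishing property — first ≥ 4 — holds for all the 'Yes' cases and none of the 'No' cases.
Yes: (11, 11), since first 11. Yes: (5, 9), since first 5. No: (2, 2), since first 2.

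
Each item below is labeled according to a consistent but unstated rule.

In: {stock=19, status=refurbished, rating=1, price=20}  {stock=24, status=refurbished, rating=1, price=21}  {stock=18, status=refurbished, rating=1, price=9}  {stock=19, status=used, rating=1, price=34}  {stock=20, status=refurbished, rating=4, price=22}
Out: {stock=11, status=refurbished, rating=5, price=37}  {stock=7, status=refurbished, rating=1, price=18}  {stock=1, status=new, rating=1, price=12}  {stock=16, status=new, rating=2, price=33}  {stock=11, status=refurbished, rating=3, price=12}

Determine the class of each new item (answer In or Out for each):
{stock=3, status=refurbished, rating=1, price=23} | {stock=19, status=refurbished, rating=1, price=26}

The rule appears to be: stock ≥ 18.

Out, In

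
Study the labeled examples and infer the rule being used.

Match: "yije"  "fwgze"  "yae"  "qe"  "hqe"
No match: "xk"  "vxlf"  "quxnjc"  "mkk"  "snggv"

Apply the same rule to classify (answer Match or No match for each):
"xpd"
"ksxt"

One predicate separates the groups cleanly: contains 'e'.

No match, No match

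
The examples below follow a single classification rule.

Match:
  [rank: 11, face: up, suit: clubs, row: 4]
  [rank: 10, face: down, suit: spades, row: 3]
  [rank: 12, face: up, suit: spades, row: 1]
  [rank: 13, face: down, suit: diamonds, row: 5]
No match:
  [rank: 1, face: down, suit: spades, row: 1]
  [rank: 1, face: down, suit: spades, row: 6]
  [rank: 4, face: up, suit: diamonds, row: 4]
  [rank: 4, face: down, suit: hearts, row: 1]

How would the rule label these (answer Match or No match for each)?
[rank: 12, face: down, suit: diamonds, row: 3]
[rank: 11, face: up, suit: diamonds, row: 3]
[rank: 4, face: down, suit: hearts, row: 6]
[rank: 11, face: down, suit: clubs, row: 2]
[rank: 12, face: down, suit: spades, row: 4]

The common property of the 'Match' items is: rank ≥ 10. No 'No match' item has it.
[rank: 12, face: down, suit: diamonds, row: 3]: rank = 12, satisfies this → Match.
[rank: 11, face: up, suit: diamonds, row: 3]: rank = 11, satisfies this → Match.
[rank: 4, face: down, suit: hearts, row: 6]: rank = 4, fails the rule → No match.
[rank: 11, face: down, suit: clubs, row: 2]: rank = 11, satisfies this → Match.
[rank: 12, face: down, suit: spades, row: 4]: rank = 12, satisfies this → Match.

Match, Match, No match, Match, Match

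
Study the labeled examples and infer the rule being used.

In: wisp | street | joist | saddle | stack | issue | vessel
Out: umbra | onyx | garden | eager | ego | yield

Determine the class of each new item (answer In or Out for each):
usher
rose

In, In

The common property of the 'In' items is: contains 's'. No 'Out' item has it.
usher → has 's' → In.
rose → has 's' → In.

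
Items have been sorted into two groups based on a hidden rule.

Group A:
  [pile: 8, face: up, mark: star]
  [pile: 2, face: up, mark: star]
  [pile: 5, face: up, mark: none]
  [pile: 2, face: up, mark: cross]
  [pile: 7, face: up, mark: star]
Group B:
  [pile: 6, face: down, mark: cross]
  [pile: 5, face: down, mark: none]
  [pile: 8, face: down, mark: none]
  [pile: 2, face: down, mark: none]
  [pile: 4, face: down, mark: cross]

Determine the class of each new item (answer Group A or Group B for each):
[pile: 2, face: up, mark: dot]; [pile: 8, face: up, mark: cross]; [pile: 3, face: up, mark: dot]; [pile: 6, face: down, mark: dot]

Group A, Group A, Group A, Group B

'Group A' ⟺ face is up.
[pile: 2, face: up, mark: dot] — face is up, hence Group A. [pile: 8, face: up, mark: cross] — face is up, hence Group A. [pile: 3, face: up, mark: dot] — face is up, hence Group A. [pile: 6, face: down, mark: dot] — face is down, hence Group B.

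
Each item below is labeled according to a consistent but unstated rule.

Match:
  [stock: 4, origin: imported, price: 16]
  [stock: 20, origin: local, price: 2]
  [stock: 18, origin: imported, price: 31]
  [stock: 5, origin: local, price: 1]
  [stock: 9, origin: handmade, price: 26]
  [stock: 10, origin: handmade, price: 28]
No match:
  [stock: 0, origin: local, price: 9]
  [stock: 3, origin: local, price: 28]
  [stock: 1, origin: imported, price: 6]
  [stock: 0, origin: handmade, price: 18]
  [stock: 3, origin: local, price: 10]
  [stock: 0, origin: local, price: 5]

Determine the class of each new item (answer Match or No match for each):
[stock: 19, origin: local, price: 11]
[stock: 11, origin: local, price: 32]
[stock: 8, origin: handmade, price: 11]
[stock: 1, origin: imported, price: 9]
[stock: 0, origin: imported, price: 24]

Match, Match, Match, No match, No match

A rule that fits every label: stock ≥ 4 — true of each 'Match' example, false of each 'No match' one.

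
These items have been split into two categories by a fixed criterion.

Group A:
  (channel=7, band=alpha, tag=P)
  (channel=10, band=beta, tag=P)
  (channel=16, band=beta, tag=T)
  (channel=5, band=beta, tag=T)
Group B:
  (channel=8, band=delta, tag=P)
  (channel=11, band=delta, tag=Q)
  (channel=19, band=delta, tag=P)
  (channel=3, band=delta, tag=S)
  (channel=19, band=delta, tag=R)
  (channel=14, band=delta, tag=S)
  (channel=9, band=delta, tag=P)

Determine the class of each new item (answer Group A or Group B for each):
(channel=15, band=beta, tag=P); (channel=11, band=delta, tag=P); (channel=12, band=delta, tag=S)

Rule: band is not delta. This holds for each 'Group A' example and fails for each 'Group B' one.
Group A: (channel=15, band=beta, tag=P), since band is beta. Group B: (channel=11, band=delta, tag=P), since band is delta. Group B: (channel=12, band=delta, tag=S), since band is delta.

Group A, Group B, Group B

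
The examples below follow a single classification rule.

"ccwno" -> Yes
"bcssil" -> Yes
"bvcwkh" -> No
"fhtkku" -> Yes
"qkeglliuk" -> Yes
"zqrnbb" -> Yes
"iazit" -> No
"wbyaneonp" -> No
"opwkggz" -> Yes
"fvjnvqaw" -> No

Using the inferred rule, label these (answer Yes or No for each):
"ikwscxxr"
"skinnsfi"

Yes, Yes

The rule appears to be: has a double letter.
"ikwscxxr": Yes ('xx' doubled). "skinnsfi": Yes ('nn' doubled).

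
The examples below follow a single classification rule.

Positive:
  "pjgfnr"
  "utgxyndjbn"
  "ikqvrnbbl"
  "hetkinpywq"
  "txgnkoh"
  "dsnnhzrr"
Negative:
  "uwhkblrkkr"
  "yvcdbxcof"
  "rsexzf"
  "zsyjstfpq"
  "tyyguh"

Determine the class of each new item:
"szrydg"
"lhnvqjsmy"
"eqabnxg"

Negative, Positive, Positive

All 'Positive' examples share one property — contains 'n' — and every 'Negative' example lacks it.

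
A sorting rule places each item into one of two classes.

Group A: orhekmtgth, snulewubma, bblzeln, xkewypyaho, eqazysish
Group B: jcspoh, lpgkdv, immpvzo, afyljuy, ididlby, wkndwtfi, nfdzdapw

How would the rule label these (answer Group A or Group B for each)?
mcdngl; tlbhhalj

All 'Group A' examples share one property — contains 'e' — and every 'Group B' example lacks it.
mcdngl → no 'e' → Group B.
tlbhhalj → no 'e' → Group B.

Group B, Group B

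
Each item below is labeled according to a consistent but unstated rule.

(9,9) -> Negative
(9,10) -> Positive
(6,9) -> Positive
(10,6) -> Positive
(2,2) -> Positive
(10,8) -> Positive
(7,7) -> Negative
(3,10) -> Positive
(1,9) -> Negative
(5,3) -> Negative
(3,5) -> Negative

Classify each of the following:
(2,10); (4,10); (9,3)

Checking candidate rules against both groups, what survives is: product is even.
(2,10): 2·10 = 20 — matches, so Positive.
(4,10): 4·10 = 40 — matches, so Positive.
(9,3): 9·3 = 27 — doesn't qualify, so Negative.

Positive, Positive, Negative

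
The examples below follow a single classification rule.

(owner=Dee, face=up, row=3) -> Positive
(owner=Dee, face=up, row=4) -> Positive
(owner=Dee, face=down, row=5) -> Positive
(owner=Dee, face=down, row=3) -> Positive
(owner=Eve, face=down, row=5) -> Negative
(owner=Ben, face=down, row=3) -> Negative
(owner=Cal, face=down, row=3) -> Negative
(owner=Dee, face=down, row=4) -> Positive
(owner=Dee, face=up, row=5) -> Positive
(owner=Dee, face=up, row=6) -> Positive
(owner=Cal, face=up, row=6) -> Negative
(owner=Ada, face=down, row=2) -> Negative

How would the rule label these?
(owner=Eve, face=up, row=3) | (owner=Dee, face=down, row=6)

Negative, Positive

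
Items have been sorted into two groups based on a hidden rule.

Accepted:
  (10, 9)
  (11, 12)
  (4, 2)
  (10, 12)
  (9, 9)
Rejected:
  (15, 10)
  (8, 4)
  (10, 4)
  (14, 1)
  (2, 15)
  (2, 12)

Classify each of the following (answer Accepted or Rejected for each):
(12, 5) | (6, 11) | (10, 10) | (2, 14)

Every 'Accepted' example satisfies: |first − second| ≤ 2. None of the 'Rejected' examples do.
(12, 5): |12−5| = 7, does not satisfy this → Rejected.
(6, 11): |6−11| = 5, does not satisfy this → Rejected.
(10, 10): |10−10| = 0, has this property → Accepted.
(2, 14): |2−14| = 12, does not satisfy this → Rejected.

Rejected, Rejected, Accepted, Rejected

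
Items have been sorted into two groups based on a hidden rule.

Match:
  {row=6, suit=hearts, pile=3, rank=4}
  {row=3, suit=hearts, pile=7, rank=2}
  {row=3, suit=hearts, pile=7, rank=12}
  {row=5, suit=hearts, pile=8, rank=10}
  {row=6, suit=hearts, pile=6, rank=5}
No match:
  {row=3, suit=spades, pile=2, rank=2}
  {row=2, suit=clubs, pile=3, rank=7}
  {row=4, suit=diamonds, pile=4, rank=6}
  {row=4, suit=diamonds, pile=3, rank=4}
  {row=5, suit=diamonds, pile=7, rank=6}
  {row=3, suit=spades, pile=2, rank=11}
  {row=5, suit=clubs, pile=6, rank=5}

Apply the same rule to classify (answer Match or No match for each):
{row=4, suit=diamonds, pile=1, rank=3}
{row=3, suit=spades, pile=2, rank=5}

The rule appears to be: suit is hearts.
{row=4, suit=diamonds, pile=1, rank=3}: suit is diamonds — fails the rule, so No match.
{row=3, suit=spades, pile=2, rank=5}: suit is spades — fails the rule, so No match.

No match, No match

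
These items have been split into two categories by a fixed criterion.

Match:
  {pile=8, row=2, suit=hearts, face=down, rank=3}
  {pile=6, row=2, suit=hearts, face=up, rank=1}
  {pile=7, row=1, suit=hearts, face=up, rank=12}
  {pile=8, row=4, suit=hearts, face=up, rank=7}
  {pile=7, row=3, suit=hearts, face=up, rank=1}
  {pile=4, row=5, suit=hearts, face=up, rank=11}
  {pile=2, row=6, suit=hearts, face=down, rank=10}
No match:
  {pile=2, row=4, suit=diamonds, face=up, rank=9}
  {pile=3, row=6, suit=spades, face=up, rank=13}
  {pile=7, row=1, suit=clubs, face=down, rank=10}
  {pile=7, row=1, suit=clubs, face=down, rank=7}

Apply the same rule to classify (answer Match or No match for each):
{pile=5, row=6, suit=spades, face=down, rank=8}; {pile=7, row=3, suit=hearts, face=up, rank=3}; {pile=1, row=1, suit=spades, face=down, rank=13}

No match, Match, No match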